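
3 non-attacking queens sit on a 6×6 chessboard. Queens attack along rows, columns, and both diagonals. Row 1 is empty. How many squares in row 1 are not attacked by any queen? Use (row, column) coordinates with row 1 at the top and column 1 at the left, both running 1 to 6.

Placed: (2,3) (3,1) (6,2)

2

(2,3) attacks row 1 at column 3 and diagonals 2, 4.
(3,1) attacks row 1 at column 1 and diagonals 3.
(6,2) attacks row 1 at column 2.
Attacked columns: {1, 2, 3, 4}. Safe: {5, 6}.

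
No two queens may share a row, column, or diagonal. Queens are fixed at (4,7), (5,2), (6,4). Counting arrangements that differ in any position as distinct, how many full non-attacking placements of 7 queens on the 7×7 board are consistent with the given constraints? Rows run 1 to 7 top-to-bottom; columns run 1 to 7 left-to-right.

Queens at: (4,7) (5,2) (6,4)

1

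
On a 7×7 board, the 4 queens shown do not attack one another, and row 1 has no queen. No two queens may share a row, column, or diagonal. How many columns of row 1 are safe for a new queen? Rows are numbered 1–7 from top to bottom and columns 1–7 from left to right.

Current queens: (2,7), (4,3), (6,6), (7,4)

2

(2,7) attacks row 1 at column 7 and diagonals 6.
(4,3) attacks row 1 at column 3 and diagonals 6.
(6,6) attacks row 1 at column 6 and diagonals 1.
(7,4) attacks row 1 at column 4.
Attacked columns: {1, 3, 4, 6, 7}. Safe: {2, 5}.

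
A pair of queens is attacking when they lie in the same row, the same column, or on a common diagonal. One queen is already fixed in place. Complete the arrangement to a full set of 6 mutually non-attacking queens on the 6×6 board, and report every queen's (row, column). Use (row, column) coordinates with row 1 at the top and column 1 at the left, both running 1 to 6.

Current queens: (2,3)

(1,5) (2,3) (3,1) (4,6) (5,4) (6,2)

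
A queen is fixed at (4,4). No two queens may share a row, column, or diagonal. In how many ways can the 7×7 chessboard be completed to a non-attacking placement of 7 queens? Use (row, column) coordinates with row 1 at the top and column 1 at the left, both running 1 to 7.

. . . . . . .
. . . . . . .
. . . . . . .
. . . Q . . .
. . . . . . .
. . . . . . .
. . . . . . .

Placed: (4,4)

Branch on row 1: col 2 → 2; col 3 → 2; col 5 → 2; col 6 → 2.
Sum: 2 + 2 + 2 + 2 = 8.

8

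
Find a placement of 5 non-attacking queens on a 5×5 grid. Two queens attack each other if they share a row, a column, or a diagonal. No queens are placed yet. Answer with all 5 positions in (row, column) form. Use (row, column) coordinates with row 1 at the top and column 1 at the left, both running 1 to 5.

(1,3) (2,1) (3,4) (4,2) (5,5)

Row 1: Safe: 1, 2, 3, 4, 5. Place at column 3.
Row 2: attacked by (1,3)→{2,3,4}. Safe: 1, 5. Place at column 1.
Row 3: attacked by (1,3)→{1,3,5}; (2,1)→{1,2}. Safe: 4. Place at column 4.
Row 4: attacked by (1,3)→{3}; (2,1)→{1,3}; (3,4)→{3,4,5}. Safe: 2. Place at column 2.
Row 5: attacked by (1,3)→{3}; (2,1)→{1,4}; (3,4)→{2,4}; (4,2)→{1,2,3}. Safe: 5. Place at column 5.
Columns [3, 1, 4, 2, 5], r−c [-2, 1, -1, 2, 0], r+c [4, 3, 7, 6, 10] are all distinct, so no two queens attack.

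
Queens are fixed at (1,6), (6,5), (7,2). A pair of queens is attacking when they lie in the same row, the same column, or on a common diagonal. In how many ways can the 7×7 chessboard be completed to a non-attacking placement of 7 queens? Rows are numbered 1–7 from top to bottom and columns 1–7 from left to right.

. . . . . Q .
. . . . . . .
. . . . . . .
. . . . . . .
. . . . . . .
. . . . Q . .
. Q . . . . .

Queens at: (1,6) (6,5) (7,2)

3

Branch on row 2: col 3 → 2; col 4 → 1.
Sum: 2 + 1 = 3.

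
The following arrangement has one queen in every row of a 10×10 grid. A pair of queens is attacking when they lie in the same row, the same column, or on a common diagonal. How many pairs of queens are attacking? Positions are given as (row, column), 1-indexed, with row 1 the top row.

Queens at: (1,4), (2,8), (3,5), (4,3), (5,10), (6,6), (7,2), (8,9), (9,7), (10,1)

All columns are distinct and no two queens satisfy |Δrow| = |Δcol|, so no pair attacks.

0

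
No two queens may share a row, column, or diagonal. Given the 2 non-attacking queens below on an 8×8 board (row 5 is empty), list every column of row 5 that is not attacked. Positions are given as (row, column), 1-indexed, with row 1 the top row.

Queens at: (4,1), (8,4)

(4,1) attacks row 5 at column 1 and diagonals 2.
(8,4) attacks row 5 at column 4 and diagonals 1, 7.
Attacked columns: {1, 2, 4, 7}. Safe: {3, 5, 6, 8}.

columns 3, 5, 6, 8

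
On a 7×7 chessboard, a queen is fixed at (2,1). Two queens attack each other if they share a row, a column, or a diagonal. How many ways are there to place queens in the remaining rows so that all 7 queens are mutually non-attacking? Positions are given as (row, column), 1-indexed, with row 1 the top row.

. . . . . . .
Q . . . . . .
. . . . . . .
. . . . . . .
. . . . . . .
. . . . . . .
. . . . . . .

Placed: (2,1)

Branch on row 1: col 3 → 2; col 4 → 2; col 5 → 2; col 6 → 1; col 7 → 0.
Sum: 2 + 2 + 2 + 1 + 0 = 7.

7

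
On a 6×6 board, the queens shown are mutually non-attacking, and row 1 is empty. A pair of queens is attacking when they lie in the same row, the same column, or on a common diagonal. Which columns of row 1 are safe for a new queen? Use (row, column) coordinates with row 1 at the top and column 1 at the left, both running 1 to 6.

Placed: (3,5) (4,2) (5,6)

columns 1, 4

(3,5) attacks row 1 at column 5 and diagonals 3.
(4,2) attacks row 1 at column 2 and diagonals 5.
(5,6) attacks row 1 at column 6 and diagonals 2.
Attacked columns: {2, 3, 5, 6}. Safe: {1, 4}.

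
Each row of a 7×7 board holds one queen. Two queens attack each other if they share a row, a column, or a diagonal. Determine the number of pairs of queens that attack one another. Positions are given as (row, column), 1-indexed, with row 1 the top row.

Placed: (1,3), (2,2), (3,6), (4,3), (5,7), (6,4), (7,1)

Same column: (1,3)–(4,3) (column 3).
Same diagonal: (1,3)–(2,2) (|1−2| = |3−2| = 1); (1,3)–(5,7) (|1−5| = |3−7| = 4).
Total attacking pairs: 3.

3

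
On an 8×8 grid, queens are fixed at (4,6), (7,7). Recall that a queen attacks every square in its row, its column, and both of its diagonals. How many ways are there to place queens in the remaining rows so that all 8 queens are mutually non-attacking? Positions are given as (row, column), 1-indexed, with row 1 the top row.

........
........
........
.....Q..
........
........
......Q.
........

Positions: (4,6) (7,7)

2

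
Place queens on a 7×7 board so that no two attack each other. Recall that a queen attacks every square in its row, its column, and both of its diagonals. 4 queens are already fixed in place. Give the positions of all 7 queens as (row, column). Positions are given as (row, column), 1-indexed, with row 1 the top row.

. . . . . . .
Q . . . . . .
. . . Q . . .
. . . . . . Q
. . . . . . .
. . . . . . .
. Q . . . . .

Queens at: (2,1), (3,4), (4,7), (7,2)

Row 1: attacked by (2,1)→{1,2}; (3,4)→{2,4,6}; (4,7)→{4,7}; (7,2)→{2}. Safe: 3, 5. Place at column 5.
Row 5: attacked by (1,5)→{1,5}; (2,1)→{1,4}; (3,4)→{2,4,6}; (4,7)→{6,7}; (7,2)→{2,4}. Safe: 3. Place at column 3.
Row 6: attacked by (1,5)→{5}; (2,1)→{1,5}; (3,4)→{1,4,7}; (4,7)→{5,7}; (5,3)→{2,3,4}; (7,2)→{1,2,3}. Safe: 6. Place at column 6.
Columns [5, 1, 4, 7, 3, 6, 2], r−c [-4, 1, -1, -3, 2, 0, 5], r+c [6, 3, 7, 11, 8, 12, 9] are all distinct, so no two queens attack.

(1,5) (2,1) (3,4) (4,7) (5,3) (6,6) (7,2)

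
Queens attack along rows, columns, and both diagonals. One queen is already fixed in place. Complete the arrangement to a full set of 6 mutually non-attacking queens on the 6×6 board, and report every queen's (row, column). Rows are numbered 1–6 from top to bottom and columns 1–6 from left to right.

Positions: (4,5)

(1,3) (2,6) (3,2) (4,5) (5,1) (6,4)

Row 1: attacked by (4,5)→{2,5}. Safe: 1, 3, 4, 6. Place at column 3.
Row 2: attacked by (1,3)→{2,3,4}; (4,5)→{3,5}. Safe: 1, 6. Place at column 6.
Row 3: attacked by (1,3)→{1,3,5}; (2,6)→{5,6}; (4,5)→{4,5,6}. Safe: 2. Place at column 2.
Row 5: attacked by (1,3)→{3}; (2,6)→{3,6}; (3,2)→{2,4}; (4,5)→{4,5,6}. Safe: 1. Place at column 1.
Row 6: attacked by (1,3)→{3}; (2,6)→{2,6}; (3,2)→{2,5}; (4,5)→{3,5}; (5,1)→{1,2}. Safe: 4. Place at column 4.
Columns [3, 6, 2, 5, 1, 4], r−c [-2, -4, 1, -1, 4, 2], r+c [4, 8, 5, 9, 6, 10] are all distinct, so no two queens attack.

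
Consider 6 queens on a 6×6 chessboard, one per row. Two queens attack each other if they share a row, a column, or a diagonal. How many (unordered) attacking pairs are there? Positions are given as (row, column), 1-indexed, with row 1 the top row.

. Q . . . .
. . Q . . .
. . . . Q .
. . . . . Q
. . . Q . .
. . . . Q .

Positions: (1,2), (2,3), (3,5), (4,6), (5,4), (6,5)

4

Same column: (3,5)–(6,5) (column 5).
Same diagonal: (1,2)–(2,3) (|1−2| = |2−3| = 1); (3,5)–(4,6) (|3−4| = |5−6| = 1); (5,4)–(6,5) (|5−6| = |4−5| = 1).
Total attacking pairs: 4.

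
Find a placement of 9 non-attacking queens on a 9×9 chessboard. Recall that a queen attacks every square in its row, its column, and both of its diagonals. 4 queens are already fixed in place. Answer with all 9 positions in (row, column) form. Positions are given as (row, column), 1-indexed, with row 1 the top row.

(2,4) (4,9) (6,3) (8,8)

(1,7) (2,4) (3,2) (4,9) (5,6) (6,3) (7,5) (8,8) (9,1)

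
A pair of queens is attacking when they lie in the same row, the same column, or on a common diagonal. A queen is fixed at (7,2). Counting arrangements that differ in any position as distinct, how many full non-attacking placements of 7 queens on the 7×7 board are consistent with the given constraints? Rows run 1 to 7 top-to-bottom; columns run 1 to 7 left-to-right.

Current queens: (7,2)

Branch on row 1: col 1 → 0; col 3 → 0; col 4 → 1; col 5 → 1; col 6 → 4; col 7 → 1.
Sum: 0 + 0 + 1 + 1 + 4 + 1 = 7.

7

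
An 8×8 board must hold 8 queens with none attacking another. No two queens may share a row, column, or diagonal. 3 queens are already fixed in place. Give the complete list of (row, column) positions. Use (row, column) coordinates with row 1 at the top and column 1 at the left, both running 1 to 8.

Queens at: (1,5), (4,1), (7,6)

(1,5) (2,7) (3,4) (4,1) (5,3) (6,8) (7,6) (8,2)

Row 2: attacked by (1,5)→{4,5,6}; (4,1)→{1,3}; (7,6)→{1,6}. Safe: 2, 7, 8. Place at column 7.
Row 3: attacked by (1,5)→{3,5,7}; (2,7)→{6,7,8}; (4,1)→{1,2}; (7,6)→{2,6}. Safe: 4. Place at column 4.
Row 5: attacked by (1,5)→{1,5}; (2,7)→{4,7}; (3,4)→{2,4,6}; (4,1)→{1,2}; (7,6)→{4,6,8}. Safe: 3. Place at column 3.
Row 6: attacked by (1,5)→{5}; (2,7)→{3,7}; (3,4)→{1,4,7}; (4,1)→{1,3}; (5,3)→{2,3,4}; (7,6)→{5,6,7}. Safe: 8. Place at column 8.
Row 8: attacked by (1,5)→{5}; (2,7)→{1,7}; (3,4)→{4}; (4,1)→{1,5}; (5,3)→{3,6}; (6,8)→{6,8}; (7,6)→{5,6,7}. Safe: 2. Place at column 2.
Columns [5, 7, 4, 1, 3, 8, 6, 2], r−c [-4, -5, -1, 3, 2, -2, 1, 6], r+c [6, 9, 7, 5, 8, 14, 13, 10] are all distinct, so no two queens attack.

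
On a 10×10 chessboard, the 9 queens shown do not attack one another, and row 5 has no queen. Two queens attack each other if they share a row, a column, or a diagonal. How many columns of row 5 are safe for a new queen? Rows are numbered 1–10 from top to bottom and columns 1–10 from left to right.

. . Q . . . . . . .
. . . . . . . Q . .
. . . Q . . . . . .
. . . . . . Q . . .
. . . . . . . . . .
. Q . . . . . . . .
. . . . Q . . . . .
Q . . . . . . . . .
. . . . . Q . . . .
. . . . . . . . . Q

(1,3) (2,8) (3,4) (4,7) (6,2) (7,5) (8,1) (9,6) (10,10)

1

(1,3) attacks row 5 at column 3 and diagonals 7.
(2,8) attacks row 5 at column 8 and diagonals 5.
(3,4) attacks row 5 at column 4 and diagonals 2, 6.
(4,7) attacks row 5 at column 7 and diagonals 6, 8.
(6,2) attacks row 5 at column 2 and diagonals 1, 3.
(7,5) attacks row 5 at column 5 and diagonals 3, 7.
(8,1) attacks row 5 at column 1 and diagonals 4.
(9,6) attacks row 5 at column 6 and diagonals 2, 10.
(10,10) attacks row 5 at column 10 and diagonals 5.
Attacked columns: {1, 2, 3, 4, 5, 6, 7, 8, 10}. Safe: {9}.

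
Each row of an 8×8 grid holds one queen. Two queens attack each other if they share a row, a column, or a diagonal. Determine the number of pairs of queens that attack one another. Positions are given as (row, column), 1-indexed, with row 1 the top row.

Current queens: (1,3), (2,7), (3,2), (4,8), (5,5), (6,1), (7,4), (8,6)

0

All columns are distinct and no two queens satisfy |Δrow| = |Δcol|, so no pair attacks.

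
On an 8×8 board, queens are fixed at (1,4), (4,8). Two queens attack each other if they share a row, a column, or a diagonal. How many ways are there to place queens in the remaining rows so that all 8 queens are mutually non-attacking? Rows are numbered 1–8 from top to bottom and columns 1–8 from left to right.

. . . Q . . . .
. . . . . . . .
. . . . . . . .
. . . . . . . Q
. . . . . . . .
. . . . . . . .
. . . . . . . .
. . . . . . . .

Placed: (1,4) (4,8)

Branch on row 2: col 1 → 2; col 2 → 1; col 7 → 2.
Sum: 2 + 1 + 2 = 5.

5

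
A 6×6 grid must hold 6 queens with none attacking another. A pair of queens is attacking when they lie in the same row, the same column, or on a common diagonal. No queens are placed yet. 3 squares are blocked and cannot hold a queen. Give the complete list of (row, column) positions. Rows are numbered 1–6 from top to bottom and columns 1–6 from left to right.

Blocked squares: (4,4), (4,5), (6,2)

(1,4) (2,1) (3,5) (4,2) (5,6) (6,3)

Row 1: Safe: 1, 2, 3, 4, 5, 6. Place at column 4.
Row 2: attacked by (1,4)→{3,4,5}. Safe: 1, 2, 6. Place at column 1.
Row 3: attacked by (1,4)→{2,4,6}; (2,1)→{1,2}. Safe: 3, 5. Place at column 5.
Row 4: attacked by (1,4)→{1,4}; (2,1)→{1,3}; (3,5)→{4,5,6}. Blocked: 4,5. Safe: 2. Place at column 2.
Row 5: attacked by (1,4)→{4}; (2,1)→{1,4}; (3,5)→{3,5}; (4,2)→{1,2,3}. Safe: 6. Place at column 6.
Row 6: attacked by (1,4)→{4}; (2,1)→{1,5}; (3,5)→{2,5}; (4,2)→{2,4}; (5,6)→{5,6}. Blocked: 2. Safe: 3. Place at column 3.
Columns [4, 1, 5, 2, 6, 3], r−c [-3, 1, -2, 2, -1, 3], r+c [5, 3, 8, 6, 11, 9] are all distinct, so no two queens attack.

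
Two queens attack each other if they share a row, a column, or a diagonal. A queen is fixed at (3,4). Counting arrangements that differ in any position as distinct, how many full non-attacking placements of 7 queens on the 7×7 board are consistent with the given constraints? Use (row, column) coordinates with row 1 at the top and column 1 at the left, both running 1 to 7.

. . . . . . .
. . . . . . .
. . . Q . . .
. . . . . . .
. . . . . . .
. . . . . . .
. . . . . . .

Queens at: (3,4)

Branch on row 1: col 1 → 1; col 3 → 1; col 5 → 1; col 7 → 1.
Sum: 1 + 1 + 1 + 1 = 4.

4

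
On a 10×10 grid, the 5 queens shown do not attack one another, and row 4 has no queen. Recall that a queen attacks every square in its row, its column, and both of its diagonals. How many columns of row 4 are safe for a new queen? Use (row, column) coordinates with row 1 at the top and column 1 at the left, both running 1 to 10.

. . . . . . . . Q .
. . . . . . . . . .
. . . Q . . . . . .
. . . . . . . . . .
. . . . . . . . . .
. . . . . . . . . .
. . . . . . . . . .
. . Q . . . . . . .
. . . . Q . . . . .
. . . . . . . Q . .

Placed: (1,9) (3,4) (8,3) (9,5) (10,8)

1

(1,9) attacks row 4 at column 9 and diagonals 6.
(3,4) attacks row 4 at column 4 and diagonals 3, 5.
(8,3) attacks row 4 at column 3 and diagonals 7.
(9,5) attacks row 4 at column 5 and diagonals 10.
(10,8) attacks row 4 at column 8 and diagonals 2.
Attacked columns: {2, 3, 4, 5, 6, 7, 8, 9, 10}. Safe: {1}.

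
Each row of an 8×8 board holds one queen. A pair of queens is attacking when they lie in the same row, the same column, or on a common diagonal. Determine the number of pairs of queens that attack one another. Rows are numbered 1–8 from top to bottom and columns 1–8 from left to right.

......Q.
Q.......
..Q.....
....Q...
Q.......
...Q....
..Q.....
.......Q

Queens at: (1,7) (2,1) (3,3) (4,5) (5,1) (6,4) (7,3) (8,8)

6

Same column: (2,1)–(5,1) (column 1); (3,3)–(7,3) (column 3).
Same diagonal: (3,3)–(5,1) (|3−5| = |3−1| = 2); (3,3)–(8,8) (|3−8| = |3−8| = 5); (5,1)–(7,3) (|5−7| = |1−3| = 2); (6,4)–(7,3) (|6−7| = |4−3| = 1).
Total attacking pairs: 6.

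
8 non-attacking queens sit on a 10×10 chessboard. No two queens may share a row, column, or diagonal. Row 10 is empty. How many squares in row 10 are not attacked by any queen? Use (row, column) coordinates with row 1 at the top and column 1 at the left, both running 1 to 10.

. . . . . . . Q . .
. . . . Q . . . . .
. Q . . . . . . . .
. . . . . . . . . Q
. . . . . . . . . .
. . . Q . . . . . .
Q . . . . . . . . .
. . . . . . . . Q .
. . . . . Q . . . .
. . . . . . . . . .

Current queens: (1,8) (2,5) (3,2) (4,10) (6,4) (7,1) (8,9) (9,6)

(1,8) attacks row 10 at column 8.
(2,5) attacks row 10 at column 5.
(3,2) attacks row 10 at column 2 and diagonals 9.
(4,10) attacks row 10 at column 10 and diagonals 4.
(6,4) attacks row 10 at column 4 and diagonals 8.
(7,1) attacks row 10 at column 1 and diagonals 4.
(8,9) attacks row 10 at column 9 and diagonals 7.
(9,6) attacks row 10 at column 6 and diagonals 5, 7.
Attacked columns: {1, 2, 4, 5, 6, 7, 8, 9, 10}. Safe: {3}.

1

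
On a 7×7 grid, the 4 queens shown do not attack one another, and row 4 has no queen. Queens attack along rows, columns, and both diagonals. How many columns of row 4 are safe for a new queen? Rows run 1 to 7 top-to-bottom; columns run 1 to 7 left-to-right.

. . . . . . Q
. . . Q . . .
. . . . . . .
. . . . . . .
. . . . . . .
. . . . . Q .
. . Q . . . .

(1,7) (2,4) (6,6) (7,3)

(1,7) attacks row 4 at column 7 and diagonals 4.
(2,4) attacks row 4 at column 4 and diagonals 2, 6.
(6,6) attacks row 4 at column 6 and diagonals 4.
(7,3) attacks row 4 at column 3 and diagonals 6.
Attacked columns: {2, 3, 4, 6, 7}. Safe: {1, 5}.

2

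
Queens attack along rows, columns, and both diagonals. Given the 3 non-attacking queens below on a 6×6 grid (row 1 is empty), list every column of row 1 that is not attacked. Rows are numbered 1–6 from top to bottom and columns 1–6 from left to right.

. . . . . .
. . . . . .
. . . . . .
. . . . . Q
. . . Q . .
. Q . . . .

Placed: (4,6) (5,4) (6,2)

columns 1, 5

(4,6) attacks row 1 at column 6 and diagonals 3.
(5,4) attacks row 1 at column 4.
(6,2) attacks row 1 at column 2.
Attacked columns: {2, 3, 4, 6}. Safe: {1, 5}.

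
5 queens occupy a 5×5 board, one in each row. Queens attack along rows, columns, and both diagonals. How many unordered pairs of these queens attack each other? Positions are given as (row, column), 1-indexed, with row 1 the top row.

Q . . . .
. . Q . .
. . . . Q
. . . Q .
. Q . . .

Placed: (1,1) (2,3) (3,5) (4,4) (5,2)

2

Same diagonal: (1,1)–(4,4) (|1−4| = |1−4| = 3); (3,5)–(4,4) (|3−4| = |5−4| = 1).
Total attacking pairs: 2.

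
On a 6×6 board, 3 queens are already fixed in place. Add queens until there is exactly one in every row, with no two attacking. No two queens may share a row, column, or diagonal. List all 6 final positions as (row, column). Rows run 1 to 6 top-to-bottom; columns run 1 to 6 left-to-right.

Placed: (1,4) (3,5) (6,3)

(1,4) (2,1) (3,5) (4,2) (5,6) (6,3)

Row 2: attacked by (1,4)→{3,4,5}; (3,5)→{4,5,6}; (6,3)→{3}. Safe: 1, 2. Place at column 1.
Row 4: attacked by (1,4)→{1,4}; (2,1)→{1,3}; (3,5)→{4,5,6}; (6,3)→{1,3,5}. Safe: 2. Place at column 2.
Row 5: attacked by (1,4)→{4}; (2,1)→{1,4}; (3,5)→{3,5}; (4,2)→{1,2,3}; (6,3)→{2,3,4}. Safe: 6. Place at column 6.
Columns [4, 1, 5, 2, 6, 3], r−c [-3, 1, -2, 2, -1, 3], r+c [5, 3, 8, 6, 11, 9] are all distinct, so no two queens attack.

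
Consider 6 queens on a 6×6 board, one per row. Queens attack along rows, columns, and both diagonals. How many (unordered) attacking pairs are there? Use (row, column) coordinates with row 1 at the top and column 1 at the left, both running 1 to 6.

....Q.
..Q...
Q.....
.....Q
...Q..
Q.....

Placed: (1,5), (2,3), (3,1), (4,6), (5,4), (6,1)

1

Same column: (3,1)–(6,1) (column 1).
Total attacking pairs: 1.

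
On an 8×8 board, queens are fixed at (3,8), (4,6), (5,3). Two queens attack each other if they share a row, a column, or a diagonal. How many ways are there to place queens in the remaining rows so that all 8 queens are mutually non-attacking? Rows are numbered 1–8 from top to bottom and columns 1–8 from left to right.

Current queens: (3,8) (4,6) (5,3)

2

Branch on row 1: col 1 → 1; col 2 → 0; col 4 → 0; col 5 → 1.
Sum: 1 + 0 + 0 + 1 = 2.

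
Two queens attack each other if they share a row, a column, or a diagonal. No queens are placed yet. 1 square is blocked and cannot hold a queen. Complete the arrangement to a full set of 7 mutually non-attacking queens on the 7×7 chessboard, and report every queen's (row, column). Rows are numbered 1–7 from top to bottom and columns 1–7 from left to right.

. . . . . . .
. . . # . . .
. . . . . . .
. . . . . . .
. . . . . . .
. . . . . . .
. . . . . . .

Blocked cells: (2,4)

(1,2) (2,7) (3,5) (4,3) (5,1) (6,6) (7,4)

Row 1: Safe: 1, 2, 3, 4, 5, 6, 7. Place at column 2.
Row 2: attacked by (1,2)→{1,2,3}. Blocked: 4. Safe: 5, 6, 7. Place at column 7.
Row 3: attacked by (1,2)→{2,4}; (2,7)→{6,7}. Safe: 1, 3, 5. Place at column 5.
Row 4: attacked by (1,2)→{2,5}; (2,7)→{5,7}; (3,5)→{4,5,6}. Safe: 1, 3. Place at column 3.
Row 5: attacked by (1,2)→{2,6}; (2,7)→{4,7}; (3,5)→{3,5,7}; (4,3)→{2,3,4}. Safe: 1. Place at column 1.
Row 6: attacked by (1,2)→{2,7}; (2,7)→{3,7}; (3,5)→{2,5}; (4,3)→{1,3,5}; (5,1)→{1,2}. Safe: 4, 6. Place at column 6.
Row 7: attacked by (1,2)→{2}; (2,7)→{2,7}; (3,5)→{1,5}; (4,3)→{3,6}; (5,1)→{1,3}; (6,6)→{5,6,7}. Safe: 4. Place at column 4.
Columns [2, 7, 5, 3, 1, 6, 4], r−c [-1, -5, -2, 1, 4, 0, 3], r+c [3, 9, 8, 7, 6, 12, 11] are all distinct, so no two queens attack.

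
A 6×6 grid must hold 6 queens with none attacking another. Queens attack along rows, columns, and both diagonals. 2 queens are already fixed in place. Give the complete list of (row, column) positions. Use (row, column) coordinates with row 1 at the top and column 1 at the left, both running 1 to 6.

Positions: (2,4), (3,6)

(1,2) (2,4) (3,6) (4,1) (5,3) (6,5)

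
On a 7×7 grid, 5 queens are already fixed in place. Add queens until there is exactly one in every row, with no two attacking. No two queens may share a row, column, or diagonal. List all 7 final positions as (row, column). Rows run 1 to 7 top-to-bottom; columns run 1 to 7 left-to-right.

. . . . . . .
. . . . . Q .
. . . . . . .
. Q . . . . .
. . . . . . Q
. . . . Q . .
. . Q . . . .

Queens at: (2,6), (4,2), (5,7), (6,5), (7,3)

Row 1: attacked by (2,6)→{5,6,7}; (4,2)→{2,5}; (5,7)→{3,7}; (6,5)→{5}; (7,3)→{3}. Safe: 1, 4. Place at column 1.
Row 3: attacked by (1,1)→{1,3}; (2,6)→{5,6,7}; (4,2)→{1,2,3}; (5,7)→{5,7}; (6,5)→{2,5}; (7,3)→{3,7}. Safe: 4. Place at column 4.
Columns [1, 6, 4, 2, 7, 5, 3], r−c [0, -4, -1, 2, -2, 1, 4], r+c [2, 8, 7, 6, 12, 11, 10] are all distinct, so no two queens attack.

(1,1) (2,6) (3,4) (4,2) (5,7) (6,5) (7,3)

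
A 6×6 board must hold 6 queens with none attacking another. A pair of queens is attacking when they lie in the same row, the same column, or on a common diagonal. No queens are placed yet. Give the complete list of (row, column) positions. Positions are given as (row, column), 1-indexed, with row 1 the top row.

(1,5) (2,3) (3,1) (4,6) (5,4) (6,2)

Row 1: Safe: 1, 2, 3, 4, 5, 6. Place at column 5.
Row 2: attacked by (1,5)→{4,5,6}. Safe: 1, 2, 3. Place at column 3.
Row 3: attacked by (1,5)→{3,5}; (2,3)→{2,3,4}. Safe: 1, 6. Place at column 1.
Row 4: attacked by (1,5)→{2,5}; (2,3)→{1,3,5}; (3,1)→{1,2}. Safe: 4, 6. Place at column 6.
Row 5: attacked by (1,5)→{1,5}; (2,3)→{3,6}; (3,1)→{1,3}; (4,6)→{5,6}. Safe: 2, 4. Place at column 4.
Row 6: attacked by (1,5)→{5}; (2,3)→{3}; (3,1)→{1,4}; (4,6)→{4,6}; (5,4)→{3,4,5}. Safe: 2. Place at column 2.
Columns [5, 3, 1, 6, 4, 2], r−c [-4, -1, 2, -2, 1, 4], r+c [6, 5, 4, 10, 9, 8] are all distinct, so no two queens attack.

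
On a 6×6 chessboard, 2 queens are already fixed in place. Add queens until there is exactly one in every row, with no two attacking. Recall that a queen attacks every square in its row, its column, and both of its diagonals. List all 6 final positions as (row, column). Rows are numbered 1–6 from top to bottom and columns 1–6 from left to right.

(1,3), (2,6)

Row 3: attacked by (1,3)→{1,3,5}; (2,6)→{5,6}. Safe: 2, 4. Place at column 2.
Row 4: attacked by (1,3)→{3,6}; (2,6)→{4,6}; (3,2)→{1,2,3}. Safe: 5. Place at column 5.
Row 5: attacked by (1,3)→{3}; (2,6)→{3,6}; (3,2)→{2,4}; (4,5)→{4,5,6}. Safe: 1. Place at column 1.
Row 6: attacked by (1,3)→{3}; (2,6)→{2,6}; (3,2)→{2,5}; (4,5)→{3,5}; (5,1)→{1,2}. Safe: 4. Place at column 4.
Columns [3, 6, 2, 5, 1, 4], r−c [-2, -4, 1, -1, 4, 2], r+c [4, 8, 5, 9, 6, 10] are all distinct, so no two queens attack.

(1,3) (2,6) (3,2) (4,5) (5,1) (6,4)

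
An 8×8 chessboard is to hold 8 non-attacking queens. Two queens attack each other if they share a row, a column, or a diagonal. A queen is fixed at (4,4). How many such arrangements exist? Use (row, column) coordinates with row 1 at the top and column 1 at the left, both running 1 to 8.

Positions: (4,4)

8

Branch on row 1: col 2 → 1; col 3 → 1; col 5 → 4; col 6 → 2; col 8 → 0.
Sum: 1 + 1 + 4 + 2 + 0 = 8.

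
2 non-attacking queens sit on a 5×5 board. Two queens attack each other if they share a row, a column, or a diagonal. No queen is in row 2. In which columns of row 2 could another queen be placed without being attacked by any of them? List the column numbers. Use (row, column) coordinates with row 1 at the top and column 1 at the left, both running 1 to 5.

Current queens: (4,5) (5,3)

columns 1, 2, 4

(4,5) attacks row 2 at column 5 and diagonals 3.
(5,3) attacks row 2 at column 3.
Attacked columns: {3, 5}. Safe: {1, 2, 4}.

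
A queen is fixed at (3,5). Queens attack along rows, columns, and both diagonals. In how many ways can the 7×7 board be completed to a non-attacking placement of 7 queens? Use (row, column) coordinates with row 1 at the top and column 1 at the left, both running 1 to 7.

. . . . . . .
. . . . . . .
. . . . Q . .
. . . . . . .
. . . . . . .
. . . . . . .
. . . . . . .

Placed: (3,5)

Branch on row 1: col 1 → 1; col 2 → 1; col 4 → 2; col 6 → 2.
Sum: 1 + 1 + 2 + 2 = 6.

6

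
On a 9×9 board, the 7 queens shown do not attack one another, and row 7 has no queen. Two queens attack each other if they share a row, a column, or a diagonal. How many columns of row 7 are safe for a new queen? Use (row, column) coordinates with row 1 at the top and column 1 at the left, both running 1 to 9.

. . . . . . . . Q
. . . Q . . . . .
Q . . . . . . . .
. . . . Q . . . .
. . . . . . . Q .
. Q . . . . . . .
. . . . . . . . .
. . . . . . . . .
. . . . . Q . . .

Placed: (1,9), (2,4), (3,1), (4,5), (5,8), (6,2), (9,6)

(1,9) attacks row 7 at column 9 and diagonals 3.
(2,4) attacks row 7 at column 4 and diagonals 9.
(3,1) attacks row 7 at column 1 and diagonals 5.
(4,5) attacks row 7 at column 5 and diagonals 2, 8.
(5,8) attacks row 7 at column 8 and diagonals 6.
(6,2) attacks row 7 at column 2 and diagonals 1, 3.
(9,6) attacks row 7 at column 6 and diagonals 4, 8.
Attacked columns: {1, 2, 3, 4, 5, 6, 8, 9}. Safe: {7}.

1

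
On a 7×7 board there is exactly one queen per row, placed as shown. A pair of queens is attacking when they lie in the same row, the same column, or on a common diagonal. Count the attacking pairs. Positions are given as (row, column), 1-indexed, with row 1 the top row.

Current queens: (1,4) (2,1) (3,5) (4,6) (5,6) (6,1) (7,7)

3

Same column: (2,1)–(6,1) (column 1); (4,6)–(5,6) (column 6).
Same diagonal: (3,5)–(4,6) (|3−4| = |5−6| = 1).
Total attacking pairs: 3.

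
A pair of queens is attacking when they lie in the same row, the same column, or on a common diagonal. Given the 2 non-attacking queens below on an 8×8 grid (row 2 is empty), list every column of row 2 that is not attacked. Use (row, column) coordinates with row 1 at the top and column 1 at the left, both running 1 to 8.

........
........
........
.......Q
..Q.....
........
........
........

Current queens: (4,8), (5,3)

columns 1, 2, 4, 5, 7

(4,8) attacks row 2 at column 8 and diagonals 6.
(5,3) attacks row 2 at column 3 and diagonals 6.
Attacked columns: {3, 6, 8}. Safe: {1, 2, 4, 5, 7}.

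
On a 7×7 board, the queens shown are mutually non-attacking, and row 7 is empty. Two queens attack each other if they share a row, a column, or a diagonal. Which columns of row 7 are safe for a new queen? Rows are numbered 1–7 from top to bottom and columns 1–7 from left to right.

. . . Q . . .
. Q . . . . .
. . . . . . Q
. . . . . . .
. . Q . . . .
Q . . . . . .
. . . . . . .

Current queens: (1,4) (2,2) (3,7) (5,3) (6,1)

columns 6

(1,4) attacks row 7 at column 4.
(2,2) attacks row 7 at column 2 and diagonals 7.
(3,7) attacks row 7 at column 7 and diagonals 3.
(5,3) attacks row 7 at column 3 and diagonals 1, 5.
(6,1) attacks row 7 at column 1 and diagonals 2.
Attacked columns: {1, 2, 3, 4, 5, 7}. Safe: {6}.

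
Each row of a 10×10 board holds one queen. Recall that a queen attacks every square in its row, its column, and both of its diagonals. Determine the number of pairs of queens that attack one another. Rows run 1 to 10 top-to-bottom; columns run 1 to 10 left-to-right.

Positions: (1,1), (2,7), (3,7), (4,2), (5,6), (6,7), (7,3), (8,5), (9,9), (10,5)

8

Same column: (2,7)–(3,7) (column 7); (2,7)–(6,7) (column 7); (3,7)–(6,7) (column 7); (8,5)–(10,5) (column 5).
Same diagonal: (1,1)–(9,9) (|1−9| = |1−9| = 8); (3,7)–(7,3) (|3−7| = |7−3| = 4); (5,6)–(6,7) (|5−6| = |6−7| = 1); (6,7)–(8,5) (|6−8| = |7−5| = 2).
Total attacking pairs: 8.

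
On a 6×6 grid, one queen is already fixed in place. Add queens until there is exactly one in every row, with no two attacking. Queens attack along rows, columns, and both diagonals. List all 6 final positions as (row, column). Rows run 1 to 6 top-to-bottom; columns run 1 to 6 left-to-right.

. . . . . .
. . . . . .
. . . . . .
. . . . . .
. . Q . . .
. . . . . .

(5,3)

Row 1: attacked by (5,3)→{3}. Safe: 1, 2, 4, 5, 6. Place at column 2.
Row 2: attacked by (1,2)→{1,2,3}; (5,3)→{3,6}. Safe: 4, 5. Place at column 4.
Row 3: attacked by (1,2)→{2,4}; (2,4)→{3,4,5}; (5,3)→{1,3,5}. Safe: 6. Place at column 6.
Row 4: attacked by (1,2)→{2,5}; (2,4)→{2,4,6}; (3,6)→{5,6}; (5,3)→{2,3,4}. Safe: 1. Place at column 1.
Row 6: attacked by (1,2)→{2}; (2,4)→{4}; (3,6)→{3,6}; (4,1)→{1,3}; (5,3)→{2,3,4}. Safe: 5. Place at column 5.
Columns [2, 4, 6, 1, 3, 5], r−c [-1, -2, -3, 3, 2, 1], r+c [3, 6, 9, 5, 8, 11] are all distinct, so no two queens attack.

(1,2) (2,4) (3,6) (4,1) (5,3) (6,5)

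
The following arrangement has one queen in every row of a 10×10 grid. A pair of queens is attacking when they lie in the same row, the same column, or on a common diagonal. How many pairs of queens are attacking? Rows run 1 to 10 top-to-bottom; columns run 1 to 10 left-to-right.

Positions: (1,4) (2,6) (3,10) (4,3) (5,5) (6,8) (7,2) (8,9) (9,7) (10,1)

0

All columns are distinct and no two queens satisfy |Δrow| = |Δcol|, so no pair attacks.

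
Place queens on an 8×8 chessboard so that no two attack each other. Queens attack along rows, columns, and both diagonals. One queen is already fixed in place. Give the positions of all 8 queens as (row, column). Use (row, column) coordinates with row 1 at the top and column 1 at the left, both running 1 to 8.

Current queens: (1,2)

Row 2: attacked by (1,2)→{1,2,3}. Safe: 4, 5, 6, 7, 8. Place at column 6.
Row 3: attacked by (1,2)→{2,4}; (2,6)→{5,6,7}. Safe: 1, 3, 8. Place at column 8.
Row 4: attacked by (1,2)→{2,5}; (2,6)→{4,6,8}; (3,8)→{7,8}. Safe: 1, 3. Place at column 3.
Row 5: attacked by (1,2)→{2,6}; (2,6)→{3,6}; (3,8)→{6,8}; (4,3)→{2,3,4}. Safe: 1, 5, 7. Place at column 1.
Row 6: attacked by (1,2)→{2,7}; (2,6)→{2,6}; (3,8)→{5,8}; (4,3)→{1,3,5}; (5,1)→{1,2}. Safe: 4. Place at column 4.
Row 7: attacked by (1,2)→{2,8}; (2,6)→{1,6}; (3,8)→{4,8}; (4,3)→{3,6}; (5,1)→{1,3}; (6,4)→{3,4,5}. Safe: 7. Place at column 7.
Row 8: attacked by (1,2)→{2}; (2,6)→{6}; (3,8)→{3,8}; (4,3)→{3,7}; (5,1)→{1,4}; (6,4)→{2,4,6}; (7,7)→{6,7,8}. Safe: 5. Place at column 5.
Columns [2, 6, 8, 3, 1, 4, 7, 5], r−c [-1, -4, -5, 1, 4, 2, 0, 3], r+c [3, 8, 11, 7, 6, 10, 14, 13] are all distinct, so no two queens attack.

(1,2) (2,6) (3,8) (4,3) (5,1) (6,4) (7,7) (8,5)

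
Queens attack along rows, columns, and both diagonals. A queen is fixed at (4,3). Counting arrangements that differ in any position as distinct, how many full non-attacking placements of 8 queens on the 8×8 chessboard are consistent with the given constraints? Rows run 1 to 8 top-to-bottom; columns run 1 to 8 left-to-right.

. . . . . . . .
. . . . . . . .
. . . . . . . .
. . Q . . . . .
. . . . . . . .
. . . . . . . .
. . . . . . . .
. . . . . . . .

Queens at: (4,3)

Branch on row 1: col 1 → 1; col 2 → 1; col 4 → 6; col 5 → 1; col 7 → 1; col 8 → 2.
Sum: 1 + 1 + 6 + 1 + 1 + 2 = 12.

12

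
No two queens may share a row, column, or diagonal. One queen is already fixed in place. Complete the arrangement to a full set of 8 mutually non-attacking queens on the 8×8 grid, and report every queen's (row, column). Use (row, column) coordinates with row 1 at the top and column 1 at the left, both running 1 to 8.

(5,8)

Row 1: attacked by (5,8)→{4,8}. Safe: 1, 2, 3, 5, 6, 7. Place at column 7.
Row 2: attacked by (1,7)→{6,7,8}; (5,8)→{5,8}. Safe: 1, 2, 3, 4. Place at column 3.
Row 3: attacked by (1,7)→{5,7}; (2,3)→{2,3,4}; (5,8)→{6,8}. Safe: 1. Place at column 1.
Row 4: attacked by (1,7)→{4,7}; (2,3)→{1,3,5}; (3,1)→{1,2}; (5,8)→{7,8}. Safe: 6. Place at column 6.
Row 6: attacked by (1,7)→{2,7}; (2,3)→{3,7}; (3,1)→{1,4}; (4,6)→{4,6,8}; (5,8)→{7,8}. Safe: 5. Place at column 5.
Row 7: attacked by (1,7)→{1,7}; (2,3)→{3,8}; (3,1)→{1,5}; (4,6)→{3,6}; (5,8)→{6,8}; (6,5)→{4,5,6}. Safe: 2. Place at column 2.
Row 8: attacked by (1,7)→{7}; (2,3)→{3}; (3,1)→{1,6}; (4,6)→{2,6}; (5,8)→{5,8}; (6,5)→{3,5,7}; (7,2)→{1,2,3}. Safe: 4. Place at column 4.
Columns [7, 3, 1, 6, 8, 5, 2, 4], r−c [-6, -1, 2, -2, -3, 1, 5, 4], r+c [8, 5, 4, 10, 13, 11, 9, 12] are all distinct, so no two queens attack.

(1,7) (2,3) (3,1) (4,6) (5,8) (6,5) (7,2) (8,4)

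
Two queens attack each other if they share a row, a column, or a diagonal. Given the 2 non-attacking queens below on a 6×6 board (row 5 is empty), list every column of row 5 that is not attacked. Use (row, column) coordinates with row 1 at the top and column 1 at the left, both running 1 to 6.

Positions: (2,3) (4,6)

columns 1, 2, 4

(2,3) attacks row 5 at column 3 and diagonals 6.
(4,6) attacks row 5 at column 6 and diagonals 5.
Attacked columns: {3, 5, 6}. Safe: {1, 2, 4}.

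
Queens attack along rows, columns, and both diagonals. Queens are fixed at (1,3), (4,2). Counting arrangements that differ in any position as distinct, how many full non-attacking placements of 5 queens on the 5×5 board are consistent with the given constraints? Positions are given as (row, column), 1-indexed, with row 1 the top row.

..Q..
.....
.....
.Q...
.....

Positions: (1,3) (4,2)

Branch on row 2: col 1 → 1; col 5 → 0.
Sum: 1 + 0 = 1.

1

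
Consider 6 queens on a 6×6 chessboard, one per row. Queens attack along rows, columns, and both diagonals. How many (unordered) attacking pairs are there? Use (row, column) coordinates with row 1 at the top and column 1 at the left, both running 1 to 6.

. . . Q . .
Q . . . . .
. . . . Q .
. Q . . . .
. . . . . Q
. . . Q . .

2

Same column: (1,4)–(6,4) (column 4).
Same diagonal: (4,2)–(6,4) (|4−6| = |2−4| = 2).
Total attacking pairs: 2.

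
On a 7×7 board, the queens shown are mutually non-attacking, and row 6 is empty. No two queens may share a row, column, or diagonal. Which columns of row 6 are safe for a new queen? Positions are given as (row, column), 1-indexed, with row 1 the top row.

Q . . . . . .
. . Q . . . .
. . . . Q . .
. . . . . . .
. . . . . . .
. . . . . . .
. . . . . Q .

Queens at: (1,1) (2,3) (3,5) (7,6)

columns 4

(1,1) attacks row 6 at column 1 and diagonals 6.
(2,3) attacks row 6 at column 3 and diagonals 7.
(3,5) attacks row 6 at column 5 and diagonals 2.
(7,6) attacks row 6 at column 6 and diagonals 5, 7.
Attacked columns: {1, 2, 3, 5, 6, 7}. Safe: {4}.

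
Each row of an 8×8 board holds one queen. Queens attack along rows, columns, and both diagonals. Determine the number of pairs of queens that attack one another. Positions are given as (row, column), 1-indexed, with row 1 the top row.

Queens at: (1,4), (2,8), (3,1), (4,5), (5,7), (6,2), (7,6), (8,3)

0

All columns are distinct and no two queens satisfy |Δrow| = |Δcol|, so no pair attacks.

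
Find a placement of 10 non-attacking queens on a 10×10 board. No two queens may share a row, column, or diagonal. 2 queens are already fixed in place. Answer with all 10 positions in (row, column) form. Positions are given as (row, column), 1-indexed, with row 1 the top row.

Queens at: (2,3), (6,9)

Row 1: attacked by (2,3)→{2,3,4}; (6,9)→{4,9}. Safe: 1, 5, 6, 7, 8, 10. Place at column 10.
Row 3: attacked by (1,10)→{8,10}; (2,3)→{2,3,4}; (6,9)→{6,9}. Safe: 1, 5, 7. Place at column 1.
Row 4: attacked by (1,10)→{7,10}; (2,3)→{1,3,5}; (3,1)→{1,2}; (6,9)→{7,9}. Safe: 4, 6, 8. Place at column 4.
Row 5: attacked by (1,10)→{6,10}; (2,3)→{3,6}; (3,1)→{1,3}; (4,4)→{3,4,5}; (6,9)→{8,9,10}. Safe: 2, 7. Place at column 7.
Row 7: attacked by (1,10)→{4,10}; (2,3)→{3,8}; (3,1)→{1,5}; (4,4)→{1,4,7}; (5,7)→{5,7,9}; (6,9)→{8,9,10}. Safe: 2, 6. Place at column 2.
Row 8: attacked by (1,10)→{3,10}; (2,3)→{3,9}; (3,1)→{1,6}; (4,4)→{4,8}; (5,7)→{4,7,10}; (6,9)→{7,9}; (7,2)→{1,2,3}. Safe: 5. Place at column 5.
Row 9: attacked by (1,10)→{2,10}; (2,3)→{3,10}; (3,1)→{1,7}; (4,4)→{4,9}; (5,7)→{3,7}; (6,9)→{6,9}; (7,2)→{2,4}; (8,5)→{4,5,6}. Safe: 8. Place at column 8.
Row 10: attacked by (1,10)→{1,10}; (2,3)→{3}; (3,1)→{1,8}; (4,4)→{4,10}; (5,7)→{2,7}; (6,9)→{5,9}; (7,2)→{2,5}; (8,5)→{3,5,7}; (9,8)→{7,8,9}. Safe: 6. Place at column 6.
Columns [10, 3, 1, 4, 7, 9, 2, 5, 8, 6], r−c [-9, -1, 2, 0, -2, -3, 5, 3, 1, 4], r+c [11, 5, 4, 8, 12, 15, 9, 13, 17, 16] are all distinct, so no two queens attack.

(1,10) (2,3) (3,1) (4,4) (5,7) (6,9) (7,2) (8,5) (9,8) (10,6)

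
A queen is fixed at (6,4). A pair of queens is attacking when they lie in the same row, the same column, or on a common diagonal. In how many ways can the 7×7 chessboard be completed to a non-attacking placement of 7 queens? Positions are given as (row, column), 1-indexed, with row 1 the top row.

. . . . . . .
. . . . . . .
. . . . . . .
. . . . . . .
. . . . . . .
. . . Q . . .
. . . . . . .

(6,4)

Branch on row 1: col 1 → 1; col 2 → 1; col 3 → 1; col 5 → 1; col 6 → 1; col 7 → 1.
Sum: 1 + 1 + 1 + 1 + 1 + 1 = 6.

6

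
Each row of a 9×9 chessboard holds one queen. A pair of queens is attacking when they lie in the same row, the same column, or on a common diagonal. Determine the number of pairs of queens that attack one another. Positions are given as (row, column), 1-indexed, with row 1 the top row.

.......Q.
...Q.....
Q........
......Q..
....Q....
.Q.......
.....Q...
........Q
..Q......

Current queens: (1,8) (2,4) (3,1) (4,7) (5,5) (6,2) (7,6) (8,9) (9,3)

0

All columns are distinct and no two queens satisfy |Δrow| = |Δcol|, so no pair attacks.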